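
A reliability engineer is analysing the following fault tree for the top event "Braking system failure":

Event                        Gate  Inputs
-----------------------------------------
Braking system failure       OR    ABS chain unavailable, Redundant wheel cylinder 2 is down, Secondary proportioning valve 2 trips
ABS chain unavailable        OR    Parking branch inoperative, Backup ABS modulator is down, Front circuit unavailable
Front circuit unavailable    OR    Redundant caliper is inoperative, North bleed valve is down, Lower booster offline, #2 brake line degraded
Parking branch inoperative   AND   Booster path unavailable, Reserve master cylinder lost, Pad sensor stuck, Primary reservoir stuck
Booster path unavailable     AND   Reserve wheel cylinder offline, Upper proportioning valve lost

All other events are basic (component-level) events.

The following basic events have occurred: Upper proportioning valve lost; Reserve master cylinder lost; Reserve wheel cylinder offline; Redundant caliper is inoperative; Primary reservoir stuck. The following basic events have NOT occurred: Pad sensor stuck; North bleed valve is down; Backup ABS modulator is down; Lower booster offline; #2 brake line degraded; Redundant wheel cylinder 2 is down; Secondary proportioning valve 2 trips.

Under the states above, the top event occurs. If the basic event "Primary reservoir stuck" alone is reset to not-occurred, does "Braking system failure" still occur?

Yes

Counterfactual: set "Primary reservoir stuck" to not occurred.
Booster path unavailable [AND]: Reserve wheel cylinder offline=occurs, Upper proportioning valve lost=occurs → all inputs occur → occurs.
Parking branch inoperative [AND]: Booster path unavailable=occurs, Reserve master cylinder lost=occurs, Pad sensor stuck=not, Primary reservoir stuck=not → not all inputs occur → does not occur.
Front circuit unavailable [OR]: Redundant caliper is inoperative=occurs, North bleed valve is down=not, Lower booster offline=not, #2 brake line degraded=not → at least one input occurs → occurs.
ABS chain unavailable [OR]: Parking branch inoperative=not, Backup ABS modulator is down=not, Front circuit unavailable=occurs → at least one input occurs → occurs.
Braking system failure [OR]: ABS chain unavailable=occurs, Redundant wheel cylinder 2 is down=not, Secondary proportioning valve 2 trips=not → at least one input occurs → occurs.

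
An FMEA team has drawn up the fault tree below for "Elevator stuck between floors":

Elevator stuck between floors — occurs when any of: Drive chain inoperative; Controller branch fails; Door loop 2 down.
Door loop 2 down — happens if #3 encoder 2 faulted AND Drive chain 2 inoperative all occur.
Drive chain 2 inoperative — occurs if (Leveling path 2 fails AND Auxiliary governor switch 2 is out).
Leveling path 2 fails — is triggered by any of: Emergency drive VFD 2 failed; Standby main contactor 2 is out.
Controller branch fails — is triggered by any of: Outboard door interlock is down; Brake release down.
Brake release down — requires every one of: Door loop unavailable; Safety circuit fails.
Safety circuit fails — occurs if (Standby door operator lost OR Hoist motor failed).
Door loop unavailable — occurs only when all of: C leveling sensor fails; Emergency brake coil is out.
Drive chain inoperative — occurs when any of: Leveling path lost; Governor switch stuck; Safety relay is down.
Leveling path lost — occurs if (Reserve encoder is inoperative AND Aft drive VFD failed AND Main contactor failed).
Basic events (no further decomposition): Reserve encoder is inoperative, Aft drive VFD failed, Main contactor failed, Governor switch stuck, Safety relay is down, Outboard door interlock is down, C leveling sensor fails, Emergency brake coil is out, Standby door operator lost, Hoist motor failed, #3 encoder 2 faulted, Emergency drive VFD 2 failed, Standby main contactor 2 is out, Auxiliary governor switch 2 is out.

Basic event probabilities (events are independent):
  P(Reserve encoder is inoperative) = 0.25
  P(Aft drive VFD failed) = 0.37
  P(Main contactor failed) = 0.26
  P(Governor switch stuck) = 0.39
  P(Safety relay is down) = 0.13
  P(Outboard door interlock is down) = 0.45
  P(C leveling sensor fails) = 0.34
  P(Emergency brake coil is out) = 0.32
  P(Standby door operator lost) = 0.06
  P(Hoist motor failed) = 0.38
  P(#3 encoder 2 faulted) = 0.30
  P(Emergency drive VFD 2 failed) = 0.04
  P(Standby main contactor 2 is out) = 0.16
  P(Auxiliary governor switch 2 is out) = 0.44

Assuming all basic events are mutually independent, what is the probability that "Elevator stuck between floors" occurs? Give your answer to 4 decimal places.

P(Leveling path lost) [AND] = 0.25 × 0.37 × 0.26 = 0.024050
P(Drive chain inoperative) [OR] = 1 − (1−0.024050) × (1−0.39) × (1−0.13) = 0.482063
P(Door loop unavailable) [AND] = 0.34 × 0.32 = 0.108800
P(Safety circuit fails) [OR] = 1 − (1−0.06) × (1−0.38) = 0.417200
P(Brake release down) [AND] = 0.108800 × 0.417200 = 0.045391
P(Controller branch fails) [OR] = 1 − (1−0.45) × (1−0.045391) = 0.474965
P(Leveling path 2 fails) [OR] = 1 − (1−0.04) × (1−0.16) = 0.193600
P(Drive chain 2 inoperative) [AND] = 0.193600 × 0.44 = 0.085184
P(Door loop 2 down) [AND] = 0.30 × 0.085184 = 0.025555
P(Elevator stuck between floors) [OR] = 1 − (1−0.482063) × (1−0.474965) × (1−0.025555) = 0.735014
Rounded to 4 decimal places: P(Elevator stuck between floors) ≈ 0.7350.

0.7350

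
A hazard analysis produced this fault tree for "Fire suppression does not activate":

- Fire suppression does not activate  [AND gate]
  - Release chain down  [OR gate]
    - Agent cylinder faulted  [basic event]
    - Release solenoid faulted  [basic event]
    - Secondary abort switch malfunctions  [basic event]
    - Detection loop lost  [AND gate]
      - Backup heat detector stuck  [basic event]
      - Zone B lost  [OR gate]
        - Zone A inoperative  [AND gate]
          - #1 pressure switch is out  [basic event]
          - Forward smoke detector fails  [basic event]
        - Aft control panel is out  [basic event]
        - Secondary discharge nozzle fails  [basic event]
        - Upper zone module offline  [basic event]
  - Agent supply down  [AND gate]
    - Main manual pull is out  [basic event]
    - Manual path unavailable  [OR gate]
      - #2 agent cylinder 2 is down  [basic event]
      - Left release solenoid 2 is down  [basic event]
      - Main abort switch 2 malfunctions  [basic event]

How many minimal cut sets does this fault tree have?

Zone A inoperative [AND]: one cut set from each child combined → 1 × 1 = 1 cut set(s).
Zone B lost [OR]: union of children's cut sets → 4 cut set(s).
Detection loop lost [AND]: one cut set from each child combined → 1 × 4 = 4 cut set(s).
Release chain down [OR]: union of children's cut sets → 7 cut set(s).
Manual path unavailable [OR]: union of children's cut sets → 3 cut set(s).
Agent supply down [AND]: one cut set from each child combined → 1 × 3 = 3 cut set(s).
Fire suppression does not activate [AND]: one cut set from each child combined → 7 × 3 = 21 cut set(s).

21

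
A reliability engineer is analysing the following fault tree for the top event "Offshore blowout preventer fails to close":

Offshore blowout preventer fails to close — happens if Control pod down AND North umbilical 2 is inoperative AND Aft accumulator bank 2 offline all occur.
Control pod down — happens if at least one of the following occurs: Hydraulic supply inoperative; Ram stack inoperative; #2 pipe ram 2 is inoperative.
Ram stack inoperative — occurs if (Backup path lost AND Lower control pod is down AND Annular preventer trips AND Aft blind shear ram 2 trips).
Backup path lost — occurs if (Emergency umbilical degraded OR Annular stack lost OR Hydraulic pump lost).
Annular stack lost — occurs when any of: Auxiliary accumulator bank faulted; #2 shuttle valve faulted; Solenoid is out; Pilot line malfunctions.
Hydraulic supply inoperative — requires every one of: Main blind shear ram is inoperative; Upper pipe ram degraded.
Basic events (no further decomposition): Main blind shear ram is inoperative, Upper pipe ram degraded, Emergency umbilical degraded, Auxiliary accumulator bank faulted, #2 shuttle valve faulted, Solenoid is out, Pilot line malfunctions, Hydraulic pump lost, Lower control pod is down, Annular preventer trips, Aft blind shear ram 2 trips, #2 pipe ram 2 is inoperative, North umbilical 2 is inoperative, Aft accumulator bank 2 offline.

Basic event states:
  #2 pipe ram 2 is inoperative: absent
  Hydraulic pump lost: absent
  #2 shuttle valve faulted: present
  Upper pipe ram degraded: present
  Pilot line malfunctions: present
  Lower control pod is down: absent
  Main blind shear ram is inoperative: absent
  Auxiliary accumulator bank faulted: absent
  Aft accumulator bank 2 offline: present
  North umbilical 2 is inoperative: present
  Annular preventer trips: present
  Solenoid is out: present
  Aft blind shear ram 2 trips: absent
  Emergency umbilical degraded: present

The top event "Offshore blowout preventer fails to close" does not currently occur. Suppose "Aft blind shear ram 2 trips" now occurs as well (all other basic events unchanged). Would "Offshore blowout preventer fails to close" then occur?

No

Counterfactual: set "Aft blind shear ram 2 trips" to occurred.
Hydraulic supply inoperative [AND]: Main blind shear ram is inoperative=not, Upper pipe ram degraded=occurs → not all inputs occur → does not occur.
Annular stack lost [OR]: Auxiliary accumulator bank faulted=not, #2 shuttle valve faulted=occurs, Solenoid is out=occurs, Pilot line malfunctions=occurs → at least one input occurs → occurs.
Backup path lost [OR]: Emergency umbilical degraded=occurs, Annular stack lost=occurs, Hydraulic pump lost=not → at least one input occurs → occurs.
Ram stack inoperative [AND]: Backup path lost=occurs, Lower control pod is down=not, Annular preventer trips=occurs, Aft blind shear ram 2 trips=occurs → not all inputs occur → does not occur.
Control pod down [OR]: Hydraulic supply inoperative=not, Ram stack inoperative=not, #2 pipe ram 2 is inoperative=not → no input occurs → does not occur.
Offshore blowout preventer fails to close [AND]: Control pod down=not, North umbilical 2 is inoperative=occurs, Aft accumulator bank 2 offline=occurs → not all inputs occur → does not occur.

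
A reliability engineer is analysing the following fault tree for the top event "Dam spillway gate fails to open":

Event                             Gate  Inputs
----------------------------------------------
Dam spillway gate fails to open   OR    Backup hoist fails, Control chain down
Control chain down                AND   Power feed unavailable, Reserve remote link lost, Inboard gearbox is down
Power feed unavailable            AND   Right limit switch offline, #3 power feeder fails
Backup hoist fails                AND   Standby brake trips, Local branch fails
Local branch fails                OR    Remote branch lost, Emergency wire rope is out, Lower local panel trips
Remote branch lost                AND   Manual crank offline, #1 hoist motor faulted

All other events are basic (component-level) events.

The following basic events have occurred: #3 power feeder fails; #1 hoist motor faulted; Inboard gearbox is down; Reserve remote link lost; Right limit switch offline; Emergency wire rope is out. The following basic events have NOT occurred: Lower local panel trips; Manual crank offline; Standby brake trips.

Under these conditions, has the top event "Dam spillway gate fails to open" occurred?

Yes

Remote branch lost [AND]: Manual crank offline=not, #1 hoist motor faulted=occurs → not all inputs occur → does not occur.
Local branch fails [OR]: Remote branch lost=not, Emergency wire rope is out=occurs, Lower local panel trips=not → at least one input occurs → occurs.
Backup hoist fails [AND]: Standby brake trips=not, Local branch fails=occurs → not all inputs occur → does not occur.
Power feed unavailable [AND]: Right limit switch offline=occurs, #3 power feeder fails=occurs → all inputs occur → occurs.
Control chain down [AND]: Power feed unavailable=occurs, Reserve remote link lost=occurs, Inboard gearbox is down=occurs → all inputs occur → occurs.
Dam spillway gate fails to open [OR]: Backup hoist fails=not, Control chain down=occurs → at least one input occurs → occurs.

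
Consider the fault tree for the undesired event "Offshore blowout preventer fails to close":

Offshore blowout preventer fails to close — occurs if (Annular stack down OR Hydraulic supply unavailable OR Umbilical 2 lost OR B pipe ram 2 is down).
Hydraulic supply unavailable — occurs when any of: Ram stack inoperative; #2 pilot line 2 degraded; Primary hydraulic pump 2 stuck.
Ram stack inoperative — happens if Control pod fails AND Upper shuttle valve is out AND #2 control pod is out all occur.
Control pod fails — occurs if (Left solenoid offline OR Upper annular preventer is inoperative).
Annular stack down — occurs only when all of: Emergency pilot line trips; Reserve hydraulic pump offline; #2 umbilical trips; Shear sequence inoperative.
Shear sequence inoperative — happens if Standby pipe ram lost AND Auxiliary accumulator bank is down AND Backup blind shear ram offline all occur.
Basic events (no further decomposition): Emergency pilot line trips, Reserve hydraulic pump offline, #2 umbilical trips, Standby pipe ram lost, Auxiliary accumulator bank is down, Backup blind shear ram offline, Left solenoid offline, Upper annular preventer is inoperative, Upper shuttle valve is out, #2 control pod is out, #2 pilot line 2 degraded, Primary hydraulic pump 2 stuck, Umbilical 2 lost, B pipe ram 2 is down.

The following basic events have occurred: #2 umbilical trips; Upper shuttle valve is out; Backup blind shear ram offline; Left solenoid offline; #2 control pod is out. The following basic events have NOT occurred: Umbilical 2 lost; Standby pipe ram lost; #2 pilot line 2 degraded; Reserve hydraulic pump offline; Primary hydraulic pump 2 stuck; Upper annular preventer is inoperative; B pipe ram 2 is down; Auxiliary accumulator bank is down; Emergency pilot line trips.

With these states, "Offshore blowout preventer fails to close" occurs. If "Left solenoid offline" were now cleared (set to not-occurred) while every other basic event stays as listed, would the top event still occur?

Counterfactual: set "Left solenoid offline" to not occurred.
Shear sequence inoperative [AND]: Standby pipe ram lost=not, Auxiliary accumulator bank is down=not, Backup blind shear ram offline=occurs → not all inputs occur → does not occur.
Annular stack down [AND]: Emergency pilot line trips=not, Reserve hydraulic pump offline=not, #2 umbilical trips=occurs, Shear sequence inoperative=not → not all inputs occur → does not occur.
Control pod fails [OR]: Left solenoid offline=not, Upper annular preventer is inoperative=not → no input occurs → does not occur.
Ram stack inoperative [AND]: Control pod fails=not, Upper shuttle valve is out=occurs, #2 control pod is out=occurs → not all inputs occur → does not occur.
Hydraulic supply unavailable [OR]: Ram stack inoperative=not, #2 pilot line 2 degraded=not, Primary hydraulic pump 2 stuck=not → no input occurs → does not occur.
Offshore blowout preventer fails to close [OR]: Annular stack down=not, Hydraulic supply unavailable=not, Umbilical 2 lost=not, B pipe ram 2 is down=not → no input occurs → does not occur.

No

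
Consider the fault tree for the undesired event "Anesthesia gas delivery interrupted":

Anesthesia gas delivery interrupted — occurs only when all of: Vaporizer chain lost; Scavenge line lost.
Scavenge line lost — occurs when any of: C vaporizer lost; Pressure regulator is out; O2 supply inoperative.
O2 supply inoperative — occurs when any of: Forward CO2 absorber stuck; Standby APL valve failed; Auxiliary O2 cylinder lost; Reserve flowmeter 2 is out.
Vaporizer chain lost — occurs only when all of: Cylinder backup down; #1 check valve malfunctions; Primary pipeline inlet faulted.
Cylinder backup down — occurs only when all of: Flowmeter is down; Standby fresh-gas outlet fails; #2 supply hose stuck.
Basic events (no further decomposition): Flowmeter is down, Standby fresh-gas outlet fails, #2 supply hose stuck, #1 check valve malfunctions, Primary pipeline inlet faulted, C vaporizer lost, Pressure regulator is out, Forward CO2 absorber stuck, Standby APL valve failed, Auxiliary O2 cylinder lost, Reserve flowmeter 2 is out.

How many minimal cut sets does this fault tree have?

Cylinder backup down [AND]: one cut set from each child combined → 1 × 1 × 1 = 1 cut set(s).
Vaporizer chain lost [AND]: one cut set from each child combined → 1 × 1 × 1 = 1 cut set(s).
O2 supply inoperative [OR]: union of children's cut sets → 4 cut set(s).
Scavenge line lost [OR]: union of children's cut sets → 6 cut set(s).
Anesthesia gas delivery interrupted [AND]: one cut set from each child combined → 1 × 6 = 6 cut set(s).
Minimal cut sets: {#1 check valve malfunctions, #2 supply hose stuck, C vaporizer lost, Flowmeter is down, Primary pipeline inlet faulted, Standby fresh-gas outlet fails}; {#1 check valve malfunctions, #2 supply hose stuck, Flowmeter is down, Pressure regulator is out, Primary pipeline inlet faulted, Standby fresh-gas outlet fails}; {#1 check valve malfunctions, #2 supply hose stuck, Flowmeter is down, Forward CO2 absorber stuck, Primary pipeline inlet faulted, Standby fresh-gas outlet fails}; {#1 check valve malfunctions, #2 supply hose stuck, Flowmeter is down, Primary pipeline inlet faulted, Standby APL valve failed, Standby fresh-gas outlet fails}; {#1 check valve malfunctions, #2 supply hose stuck, Auxiliary O2 cylinder lost, Flowmeter is down, Primary pipeline inlet faulted, Standby fresh-gas outlet fails}; {#1 check valve malfunctions, #2 supply hose stuck, Flowmeter is down, Primary pipeline inlet faulted, Reserve flowmeter 2 is out, Standby fresh-gas outlet fails}.

6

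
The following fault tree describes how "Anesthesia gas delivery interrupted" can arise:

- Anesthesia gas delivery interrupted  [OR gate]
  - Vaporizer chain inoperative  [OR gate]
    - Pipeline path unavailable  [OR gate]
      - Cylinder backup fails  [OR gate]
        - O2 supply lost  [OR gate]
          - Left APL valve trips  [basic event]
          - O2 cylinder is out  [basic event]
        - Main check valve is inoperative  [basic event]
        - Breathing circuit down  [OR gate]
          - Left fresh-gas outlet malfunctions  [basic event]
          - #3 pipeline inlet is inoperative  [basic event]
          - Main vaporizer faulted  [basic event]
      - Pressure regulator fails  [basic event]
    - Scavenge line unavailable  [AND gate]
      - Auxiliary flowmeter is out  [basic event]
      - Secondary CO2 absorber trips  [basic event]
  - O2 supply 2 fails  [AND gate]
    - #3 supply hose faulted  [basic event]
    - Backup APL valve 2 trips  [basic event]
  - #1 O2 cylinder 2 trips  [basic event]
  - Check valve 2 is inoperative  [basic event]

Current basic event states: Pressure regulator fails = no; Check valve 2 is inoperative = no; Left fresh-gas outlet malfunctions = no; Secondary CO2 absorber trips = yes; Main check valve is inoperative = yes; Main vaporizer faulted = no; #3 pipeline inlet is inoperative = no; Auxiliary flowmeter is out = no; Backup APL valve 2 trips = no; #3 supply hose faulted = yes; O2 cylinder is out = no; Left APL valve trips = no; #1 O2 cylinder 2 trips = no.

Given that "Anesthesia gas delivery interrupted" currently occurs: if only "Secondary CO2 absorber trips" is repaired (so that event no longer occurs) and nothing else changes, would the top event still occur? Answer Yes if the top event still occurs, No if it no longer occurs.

Counterfactual: set "Secondary CO2 absorber trips" to not occurred.
O2 supply lost [OR]: Left APL valve trips=not, O2 cylinder is out=not → no input occurs → does not occur.
Breathing circuit down [OR]: Left fresh-gas outlet malfunctions=not, #3 pipeline inlet is inoperative=not, Main vaporizer faulted=not → no input occurs → does not occur.
Cylinder backup fails [OR]: O2 supply lost=not, Main check valve is inoperative=occurs, Breathing circuit down=not → at least one input occurs → occurs.
Pipeline path unavailable [OR]: Cylinder backup fails=occurs, Pressure regulator fails=not → at least one input occurs → occurs.
Scavenge line unavailable [AND]: Auxiliary flowmeter is out=not, Secondary CO2 absorber trips=not → not all inputs occur → does not occur.
Vaporizer chain inoperative [OR]: Pipeline path unavailable=occurs, Scavenge line unavailable=not → at least one input occurs → occurs.
O2 supply 2 fails [AND]: #3 supply hose faulted=occurs, Backup APL valve 2 trips=not → not all inputs occur → does not occur.
Anesthesia gas delivery interrupted [OR]: Vaporizer chain inoperative=occurs, O2 supply 2 fails=not, #1 O2 cylinder 2 trips=not, Check valve 2 is inoperative=not → at least one input occurs → occurs.

Yes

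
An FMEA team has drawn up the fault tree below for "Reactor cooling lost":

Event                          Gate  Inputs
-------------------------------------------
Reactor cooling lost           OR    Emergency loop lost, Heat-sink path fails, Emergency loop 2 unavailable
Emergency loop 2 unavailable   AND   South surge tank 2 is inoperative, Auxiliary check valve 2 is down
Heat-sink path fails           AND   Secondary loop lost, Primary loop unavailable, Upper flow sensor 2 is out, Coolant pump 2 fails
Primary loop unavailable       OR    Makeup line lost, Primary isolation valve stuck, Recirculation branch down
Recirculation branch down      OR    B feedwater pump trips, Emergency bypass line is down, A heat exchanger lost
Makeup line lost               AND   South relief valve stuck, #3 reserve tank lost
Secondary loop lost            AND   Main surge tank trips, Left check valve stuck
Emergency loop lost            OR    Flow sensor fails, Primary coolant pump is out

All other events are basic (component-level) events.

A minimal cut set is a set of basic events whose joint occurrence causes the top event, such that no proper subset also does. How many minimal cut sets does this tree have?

8

Emergency loop lost [OR]: union of children's cut sets → 2 cut set(s).
Secondary loop lost [AND]: one cut set from each child combined → 1 × 1 = 1 cut set(s).
Makeup line lost [AND]: one cut set from each child combined → 1 × 1 = 1 cut set(s).
Recirculation branch down [OR]: union of children's cut sets → 3 cut set(s).
Primary loop unavailable [OR]: union of children's cut sets → 5 cut set(s).
Heat-sink path fails [AND]: one cut set from each child combined → 1 × 5 × 1 × 1 = 5 cut set(s).
Emergency loop 2 unavailable [AND]: one cut set from each child combined → 1 × 1 = 1 cut set(s).
Reactor cooling lost [OR]: union of children's cut sets → 8 cut set(s).
Minimal cut sets: {Flow sensor fails}; {Primary coolant pump is out}; {#3 reserve tank lost, Coolant pump 2 fails, Left check valve stuck, Main surge tank trips, South relief valve stuck, Upper flow sensor 2 is out}; {Coolant pump 2 fails, Left check valve stuck, Main surge tank trips, Primary isolation valve stuck, Upper flow sensor 2 is out}; {B feedwater pump trips, Coolant pump 2 fails, Left check valve stuck, Main surge tank trips, Upper flow sensor 2 is out}; {Coolant pump 2 fails, Emergency bypass line is down, Left check valve stuck, Main surge tank trips, Upper flow sensor 2 is out}; {A heat exchanger lost, Coolant pump 2 fails, Left check valve stuck, Main surge tank trips, Upper flow sensor 2 is out}; {Auxiliary check valve 2 is down, South surge tank 2 is inoperative}.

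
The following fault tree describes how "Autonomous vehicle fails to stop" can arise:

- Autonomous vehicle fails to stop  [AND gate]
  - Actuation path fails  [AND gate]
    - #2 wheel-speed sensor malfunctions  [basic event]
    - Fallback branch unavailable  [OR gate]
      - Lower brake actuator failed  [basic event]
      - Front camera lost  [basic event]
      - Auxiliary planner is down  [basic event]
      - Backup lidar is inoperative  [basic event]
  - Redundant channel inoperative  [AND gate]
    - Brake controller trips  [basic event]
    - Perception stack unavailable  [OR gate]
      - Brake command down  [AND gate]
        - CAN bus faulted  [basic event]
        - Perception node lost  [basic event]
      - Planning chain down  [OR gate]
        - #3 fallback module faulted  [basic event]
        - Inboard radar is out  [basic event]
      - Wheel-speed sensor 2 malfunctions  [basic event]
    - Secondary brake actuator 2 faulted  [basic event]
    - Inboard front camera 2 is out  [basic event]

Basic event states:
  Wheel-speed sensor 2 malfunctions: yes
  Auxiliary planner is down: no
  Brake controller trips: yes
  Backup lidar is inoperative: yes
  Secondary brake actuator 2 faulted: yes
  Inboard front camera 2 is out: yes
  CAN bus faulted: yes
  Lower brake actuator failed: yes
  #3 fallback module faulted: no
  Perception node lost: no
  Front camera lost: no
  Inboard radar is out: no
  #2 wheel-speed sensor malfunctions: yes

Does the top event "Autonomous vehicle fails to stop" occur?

Yes

Fallback branch unavailable [OR]: Lower brake actuator failed=occurs, Front camera lost=not, Auxiliary planner is down=not, Backup lidar is inoperative=occurs → at least one input occurs → occurs.
Actuation path fails [AND]: #2 wheel-speed sensor malfunctions=occurs, Fallback branch unavailable=occurs → all inputs occur → occurs.
Brake command down [AND]: CAN bus faulted=occurs, Perception node lost=not → not all inputs occur → does not occur.
Planning chain down [OR]: #3 fallback module faulted=not, Inboard radar is out=not → no input occurs → does not occur.
Perception stack unavailable [OR]: Brake command down=not, Planning chain down=not, Wheel-speed sensor 2 malfunctions=occurs → at least one input occurs → occurs.
Redundant channel inoperative [AND]: Brake controller trips=occurs, Perception stack unavailable=occurs, Secondary brake actuator 2 faulted=occurs, Inboard front camera 2 is out=occurs → all inputs occur → occurs.
Autonomous vehicle fails to stop [AND]: Actuation path fails=occurs, Redundant channel inoperative=occurs → all inputs occur → occurs.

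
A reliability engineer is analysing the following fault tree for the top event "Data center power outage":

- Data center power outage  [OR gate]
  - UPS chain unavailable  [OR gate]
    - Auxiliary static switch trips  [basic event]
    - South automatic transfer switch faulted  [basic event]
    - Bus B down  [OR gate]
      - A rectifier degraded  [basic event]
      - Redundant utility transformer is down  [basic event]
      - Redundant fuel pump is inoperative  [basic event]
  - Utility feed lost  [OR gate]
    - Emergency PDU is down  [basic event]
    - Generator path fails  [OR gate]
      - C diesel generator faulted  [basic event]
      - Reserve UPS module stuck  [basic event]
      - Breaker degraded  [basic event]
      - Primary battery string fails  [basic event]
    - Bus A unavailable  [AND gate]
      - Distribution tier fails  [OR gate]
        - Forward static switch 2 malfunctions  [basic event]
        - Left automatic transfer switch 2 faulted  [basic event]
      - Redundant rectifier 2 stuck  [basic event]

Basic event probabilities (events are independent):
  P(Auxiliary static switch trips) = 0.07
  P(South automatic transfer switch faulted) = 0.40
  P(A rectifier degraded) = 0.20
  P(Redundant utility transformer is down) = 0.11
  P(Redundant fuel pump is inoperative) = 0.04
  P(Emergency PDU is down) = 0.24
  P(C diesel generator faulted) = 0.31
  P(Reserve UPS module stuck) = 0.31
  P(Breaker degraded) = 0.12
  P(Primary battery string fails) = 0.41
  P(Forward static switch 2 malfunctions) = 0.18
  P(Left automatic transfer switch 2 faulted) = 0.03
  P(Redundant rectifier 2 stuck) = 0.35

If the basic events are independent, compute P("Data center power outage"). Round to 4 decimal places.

0.9335

P(Bus B down) [OR] = 1 − (1−0.20) × (1−0.11) × (1−0.04) = 0.316480
P(UPS chain unavailable) [OR] = 1 − (1−0.07) × (1−0.40) × (1−0.316480) = 0.618596
P(Generator path fails) [OR] = 1 − (1−0.31) × (1−0.31) × (1−0.12) × (1−0.41) = 0.752809
P(Distribution tier fails) [OR] = 1 − (1−0.18) × (1−0.03) = 0.204600
P(Bus A unavailable) [AND] = 0.204600 × 0.35 = 0.071610
P(Utility feed lost) [OR] = 1 − (1−0.24) × (1−0.752809) × (1−0.071610) = 0.825588
P(Data center power outage) [OR] = 1 − (1−0.618596) × (1−0.825588) = 0.933479
Rounded to 4 decimal places: P(Data center power outage) ≈ 0.9335.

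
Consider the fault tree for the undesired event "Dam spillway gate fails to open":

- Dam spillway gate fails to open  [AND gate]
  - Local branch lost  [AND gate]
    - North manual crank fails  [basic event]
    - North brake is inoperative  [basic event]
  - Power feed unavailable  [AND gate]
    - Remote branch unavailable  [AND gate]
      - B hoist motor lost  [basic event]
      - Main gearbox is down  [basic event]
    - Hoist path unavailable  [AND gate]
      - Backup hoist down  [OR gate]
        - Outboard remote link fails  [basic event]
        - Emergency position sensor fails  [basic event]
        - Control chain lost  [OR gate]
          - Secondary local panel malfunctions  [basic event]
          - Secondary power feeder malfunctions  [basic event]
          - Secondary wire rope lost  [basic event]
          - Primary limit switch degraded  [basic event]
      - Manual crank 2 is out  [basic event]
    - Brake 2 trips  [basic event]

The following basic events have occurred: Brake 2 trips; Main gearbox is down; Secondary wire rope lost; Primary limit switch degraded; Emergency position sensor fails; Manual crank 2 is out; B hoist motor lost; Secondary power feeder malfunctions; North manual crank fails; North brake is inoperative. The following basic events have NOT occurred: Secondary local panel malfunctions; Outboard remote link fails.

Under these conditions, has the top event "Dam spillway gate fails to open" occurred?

Yes

Local branch lost [AND]: North manual crank fails=occurs, North brake is inoperative=occurs → all inputs occur → occurs.
Remote branch unavailable [AND]: B hoist motor lost=occurs, Main gearbox is down=occurs → all inputs occur → occurs.
Control chain lost [OR]: Secondary local panel malfunctions=not, Secondary power feeder malfunctions=occurs, Secondary wire rope lost=occurs, Primary limit switch degraded=occurs → at least one input occurs → occurs.
Backup hoist down [OR]: Outboard remote link fails=not, Emergency position sensor fails=occurs, Control chain lost=occurs → at least one input occurs → occurs.
Hoist path unavailable [AND]: Backup hoist down=occurs, Manual crank 2 is out=occurs → all inputs occur → occurs.
Power feed unavailable [AND]: Remote branch unavailable=occurs, Hoist path unavailable=occurs, Brake 2 trips=occurs → all inputs occur → occurs.
Dam spillway gate fails to open [AND]: Local branch lost=occurs, Power feed unavailable=occurs → all inputs occur → occurs.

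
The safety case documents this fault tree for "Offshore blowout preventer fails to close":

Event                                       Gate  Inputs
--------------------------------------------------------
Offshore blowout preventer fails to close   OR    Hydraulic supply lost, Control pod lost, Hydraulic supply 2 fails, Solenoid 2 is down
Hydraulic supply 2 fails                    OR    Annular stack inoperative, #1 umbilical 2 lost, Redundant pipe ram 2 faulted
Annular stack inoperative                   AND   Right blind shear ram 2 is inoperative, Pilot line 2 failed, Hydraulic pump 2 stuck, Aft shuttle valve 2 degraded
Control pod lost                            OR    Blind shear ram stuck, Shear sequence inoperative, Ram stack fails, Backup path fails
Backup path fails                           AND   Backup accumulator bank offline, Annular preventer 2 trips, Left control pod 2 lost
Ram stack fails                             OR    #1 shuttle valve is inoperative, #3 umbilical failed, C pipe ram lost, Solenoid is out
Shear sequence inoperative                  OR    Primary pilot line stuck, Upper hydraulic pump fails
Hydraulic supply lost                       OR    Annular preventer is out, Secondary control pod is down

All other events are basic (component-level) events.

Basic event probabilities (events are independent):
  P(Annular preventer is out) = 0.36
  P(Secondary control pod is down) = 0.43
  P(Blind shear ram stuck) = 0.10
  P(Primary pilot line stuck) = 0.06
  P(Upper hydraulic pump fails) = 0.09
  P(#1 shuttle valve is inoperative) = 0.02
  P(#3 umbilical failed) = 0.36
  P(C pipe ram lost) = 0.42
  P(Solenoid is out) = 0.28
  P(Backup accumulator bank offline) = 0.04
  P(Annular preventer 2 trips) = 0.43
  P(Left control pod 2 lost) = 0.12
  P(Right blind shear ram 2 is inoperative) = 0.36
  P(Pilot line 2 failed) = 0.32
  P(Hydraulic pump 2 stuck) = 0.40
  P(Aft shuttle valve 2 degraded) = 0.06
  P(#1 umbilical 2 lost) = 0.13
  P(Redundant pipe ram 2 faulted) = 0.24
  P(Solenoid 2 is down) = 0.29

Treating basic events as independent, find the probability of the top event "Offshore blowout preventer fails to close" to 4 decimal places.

0.9656

P(Hydraulic supply lost) [OR] = 1 − (1−0.36) × (1−0.43) = 0.635200
P(Shear sequence inoperative) [OR] = 1 − (1−0.06) × (1−0.09) = 0.144600
P(Ram stack fails) [OR] = 1 − (1−0.02) × (1−0.36) × (1−0.42) × (1−0.28) = 0.738081
P(Backup path fails) [AND] = 0.04 × 0.43 × 0.12 = 0.002064
P(Control pod lost) [OR] = 1 − (1−0.10) × (1−0.144600) × (1−0.738081) × (1−0.002064) = 0.798775
P(Annular stack inoperative) [AND] = 0.36 × 0.32 × 0.40 × 0.06 = 0.002765
P(Hydraulic supply 2 fails) [OR] = 1 − (1−0.002765) × (1−0.13) × (1−0.24) = 0.340628
P(Offshore blowout preventer fails to close) [OR] = 1 − (1−0.635200) × (1−0.798775) × (1−0.340628) × (1−0.29) = 0.965634
Rounded to 4 decimal places: P(Offshore blowout preventer fails to close) ≈ 0.9656.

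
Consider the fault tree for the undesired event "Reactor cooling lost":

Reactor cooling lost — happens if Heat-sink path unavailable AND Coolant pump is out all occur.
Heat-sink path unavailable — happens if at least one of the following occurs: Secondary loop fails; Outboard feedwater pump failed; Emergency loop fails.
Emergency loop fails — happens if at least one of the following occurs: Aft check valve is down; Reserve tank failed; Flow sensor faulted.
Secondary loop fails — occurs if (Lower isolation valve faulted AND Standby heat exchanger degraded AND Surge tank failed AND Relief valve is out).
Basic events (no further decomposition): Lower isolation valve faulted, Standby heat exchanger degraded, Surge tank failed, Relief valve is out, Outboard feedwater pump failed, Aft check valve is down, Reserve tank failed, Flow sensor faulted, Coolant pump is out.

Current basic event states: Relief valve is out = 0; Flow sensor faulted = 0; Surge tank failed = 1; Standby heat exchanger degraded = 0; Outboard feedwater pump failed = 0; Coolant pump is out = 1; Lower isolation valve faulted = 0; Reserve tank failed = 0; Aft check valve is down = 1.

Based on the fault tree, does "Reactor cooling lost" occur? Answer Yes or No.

Secondary loop fails [AND]: Lower isolation valve faulted=not, Standby heat exchanger degraded=not, Surge tank failed=occurs, Relief valve is out=not → not all inputs occur → does not occur.
Emergency loop fails [OR]: Aft check valve is down=occurs, Reserve tank failed=not, Flow sensor faulted=not → at least one input occurs → occurs.
Heat-sink path unavailable [OR]: Secondary loop fails=not, Outboard feedwater pump failed=not, Emergency loop fails=occurs → at least one input occurs → occurs.
Reactor cooling lost [AND]: Heat-sink path unavailable=occurs, Coolant pump is out=occurs → all inputs occur → occurs.

Yes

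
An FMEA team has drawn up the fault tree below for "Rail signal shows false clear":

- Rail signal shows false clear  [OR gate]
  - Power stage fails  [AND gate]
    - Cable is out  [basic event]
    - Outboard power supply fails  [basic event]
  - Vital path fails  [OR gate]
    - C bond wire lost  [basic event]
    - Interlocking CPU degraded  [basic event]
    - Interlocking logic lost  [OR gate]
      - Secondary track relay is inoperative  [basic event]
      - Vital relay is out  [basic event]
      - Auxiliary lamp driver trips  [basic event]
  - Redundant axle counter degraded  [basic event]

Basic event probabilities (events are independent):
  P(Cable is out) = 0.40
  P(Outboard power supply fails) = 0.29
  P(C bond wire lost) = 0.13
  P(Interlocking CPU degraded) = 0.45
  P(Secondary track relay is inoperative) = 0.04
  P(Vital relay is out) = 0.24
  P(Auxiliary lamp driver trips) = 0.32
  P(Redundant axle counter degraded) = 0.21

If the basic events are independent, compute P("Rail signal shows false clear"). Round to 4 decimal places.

0.8342

P(Power stage fails) [AND] = 0.40 × 0.29 = 0.116000
P(Interlocking logic lost) [OR] = 1 − (1−0.04) × (1−0.24) × (1−0.32) = 0.503872
P(Vital path fails) [OR] = 1 − (1−0.13) × (1−0.45) × (1−0.503872) = 0.762603
P(Rail signal shows false clear) [OR] = 1 − (1−0.116000) × (1−0.762603) × (1−0.21) = 0.834211
Rounded to 4 decimal places: P(Rail signal shows false clear) ≈ 0.8342.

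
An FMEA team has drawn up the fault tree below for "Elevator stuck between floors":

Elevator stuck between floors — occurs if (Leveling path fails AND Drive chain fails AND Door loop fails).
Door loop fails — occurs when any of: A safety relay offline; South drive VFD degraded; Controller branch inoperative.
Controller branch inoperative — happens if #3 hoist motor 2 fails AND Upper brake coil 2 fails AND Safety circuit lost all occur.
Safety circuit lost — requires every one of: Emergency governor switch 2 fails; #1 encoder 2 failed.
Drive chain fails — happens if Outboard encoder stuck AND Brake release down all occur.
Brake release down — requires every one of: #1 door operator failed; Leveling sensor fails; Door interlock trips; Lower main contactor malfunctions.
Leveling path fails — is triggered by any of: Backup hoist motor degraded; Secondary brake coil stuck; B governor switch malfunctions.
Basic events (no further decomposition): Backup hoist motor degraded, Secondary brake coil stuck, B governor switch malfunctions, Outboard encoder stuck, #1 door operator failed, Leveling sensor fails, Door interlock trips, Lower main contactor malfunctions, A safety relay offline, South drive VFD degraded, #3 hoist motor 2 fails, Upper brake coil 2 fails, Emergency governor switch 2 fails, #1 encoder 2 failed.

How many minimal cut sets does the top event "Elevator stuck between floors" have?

9

Leveling path fails [OR]: union of children's cut sets → 3 cut set(s).
Brake release down [AND]: one cut set from each child combined → 1 × 1 × 1 × 1 = 1 cut set(s).
Drive chain fails [AND]: one cut set from each child combined → 1 × 1 = 1 cut set(s).
Safety circuit lost [AND]: one cut set from each child combined → 1 × 1 = 1 cut set(s).
Controller branch inoperative [AND]: one cut set from each child combined → 1 × 1 × 1 = 1 cut set(s).
Door loop fails [OR]: union of children's cut sets → 3 cut set(s).
Elevator stuck between floors [AND]: one cut set from each child combined → 3 × 1 × 3 = 9 cut set(s).
Minimal cut sets: {#1 door operator failed, A safety relay offline, Backup hoist motor degraded, Door interlock trips, Leveling sensor fails, Lower main contactor malfunctions, Outboard encoder stuck}; {#1 door operator failed, Backup hoist motor degraded, Door interlock trips, Leveling sensor fails, Lower main contactor malfunctions, Outboard encoder stuck, South drive VFD degraded}; {#1 door operator failed, #1 encoder 2 failed, #3 hoist motor 2 fails, Backup hoist motor degraded, Door interlock trips, Emergency governor switch 2 fails, Leveling sensor fails, Lower main contactor malfunctions, Outboard encoder stuck, Upper brake coil 2 fails}; {#1 door operator failed, A safety relay offline, Door interlock trips, Leveling sensor fails, Lower main contactor malfunctions, Outboard encoder stuck, Secondary brake coil stuck}; {#1 door operator failed, Door interlock trips, Leveling sensor fails, Lower main contactor malfunctions, Outboard encoder stuck, Secondary brake coil stuck, South drive VFD degraded}; {#1 door operator failed, #1 encoder 2 failed, #3 hoist motor 2 fails, Door interlock trips, Emergency governor switch 2 fails, Leveling sensor fails, Lower main contactor malfunctions, Outboard encoder stuck, Secondary brake coil stuck, Upper brake coil 2 fails}; {#1 door operator failed, A safety relay offline, B governor switch malfunctions, Door interlock trips, Leveling sensor fails, Lower main contactor malfunctions, Outboard encoder stuck}; {#1 door operator failed, B governor switch malfunctions, Door interlock trips, Leveling sensor fails, Lower main contactor malfunctions, Outboard encoder stuck, South drive VFD degraded}; {#1 door operator failed, #1 encoder 2 failed, #3 hoist motor 2 fails, B governor switch malfunctions, Door interlock trips, Emergency governor switch 2 fails, Leveling sensor fails, Lower main contactor malfunctions, Outboard encoder stuck, Upper brake coil 2 fails}.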